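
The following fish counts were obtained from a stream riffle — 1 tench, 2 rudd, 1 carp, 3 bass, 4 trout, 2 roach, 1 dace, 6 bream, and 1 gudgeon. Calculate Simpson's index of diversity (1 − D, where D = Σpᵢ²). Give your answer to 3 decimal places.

Total N = 1+2+1+3+4+2+1+6+1 = 21, so the proportions are 0.04762, 0.09524, 0.04762, 0.14286, 0.19048, 0.09524, 0.04762, 0.28571, 0.04762 (working shown to 5 dp, full precision carried).
D = 0.04762² + 0.09524² + 0.04762² + 0.14286² + 0.19048² + 0.09524² + 0.04762² + 0.28571² + 0.04762² = 0.00227 + 0.00907 + 0.00227 + 0.02041 + 0.03628 + 0.00907 + 0.00227 + 0.08163 + 0.00227 = 0.16553.
So 1 − D = 0.83447, i.e. 0.834 to 3 decimal places.

0.834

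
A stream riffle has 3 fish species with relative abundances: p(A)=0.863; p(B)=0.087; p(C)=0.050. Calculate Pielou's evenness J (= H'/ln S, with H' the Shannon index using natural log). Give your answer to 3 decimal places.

H' = −Σ pᵢ ln pᵢ = −((-0.12715) + (-0.21244) + (-0.14979)) = 0.48938 (working shown to 5 dp, full precision carried).
With S = 3 species, ln S = 1.09861, so J = 0.48938/1.09861 = 0.44545, i.e. 0.445 to 3 decimal places.

0.445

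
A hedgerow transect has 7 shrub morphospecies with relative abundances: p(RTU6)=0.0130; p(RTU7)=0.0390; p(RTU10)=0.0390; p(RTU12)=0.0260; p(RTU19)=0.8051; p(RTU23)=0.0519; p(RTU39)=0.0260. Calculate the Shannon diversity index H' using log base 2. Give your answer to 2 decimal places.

1.19

Each pᵢ log₂ pᵢ term (working shown to 4 dp, full precision carried): 0.013×(-6.2653)=-0.0814, 0.039×(-4.6804)=-0.1825, 0.039×(-4.6804)=-0.1825, 0.026×(-5.2653)=-0.1369, 0.8051×(-0.3128)=-0.2518, 0.0519×(-4.2681)=-0.2215, 0.026×(-5.2653)=-0.1369.
Sum = -1.1936, so H' = 1.19.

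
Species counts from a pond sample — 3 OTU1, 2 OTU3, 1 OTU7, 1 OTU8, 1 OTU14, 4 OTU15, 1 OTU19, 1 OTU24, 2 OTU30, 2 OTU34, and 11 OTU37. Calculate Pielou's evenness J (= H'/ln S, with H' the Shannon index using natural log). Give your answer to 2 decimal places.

0.84

Total N = 3+2+1+1+1+4+1+1+2+2+11 = 29, so the proportions are 0.1034, 0.069, 0.0345, 0.0345, 0.0345, 0.1379, 0.0345, 0.0345, 0.069, 0.069, 0.3793 (working shown to 4 dp, full precision carried).
H' = −Σ pᵢ ln pᵢ = −((-0.2347) + (-0.1844) + (-0.1161) + (-0.1161) + (-0.1161) + (-0.2732) + (-0.1161) + (-0.1161) + (-0.1844) + (-0.1844) + (-0.3677)) = 2.0095.
With S = 11 species, ln S = 2.3979, so J = 2.0095/2.3979 = 0.8380, i.e. 0.84 to 2 decimal places.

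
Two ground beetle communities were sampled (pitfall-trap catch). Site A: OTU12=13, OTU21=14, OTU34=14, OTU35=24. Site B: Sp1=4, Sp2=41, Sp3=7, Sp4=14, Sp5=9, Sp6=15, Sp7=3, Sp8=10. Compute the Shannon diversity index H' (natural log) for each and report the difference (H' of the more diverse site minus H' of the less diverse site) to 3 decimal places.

0.419

Site A: N=65, proportions 0.2, 0.215385, 0.215385, 0.369231, giving H' = 1.351137 (working shown to 6 dp, full precision carried).
Site B: N=103, proportions 0.038835, 0.398058, 0.067961, 0.135922, 0.087379, 0.145631, 0.029126, 0.097087, giving H' = 1.769804.
Difference = |1.351137 − 1.769804| = 0.418667, i.e. 0.419 to 3 decimal places.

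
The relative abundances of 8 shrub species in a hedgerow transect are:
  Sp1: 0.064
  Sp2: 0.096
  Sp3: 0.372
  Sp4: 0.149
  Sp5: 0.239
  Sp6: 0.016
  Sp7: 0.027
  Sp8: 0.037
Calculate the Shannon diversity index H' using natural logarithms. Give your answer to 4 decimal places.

1.6802

Each pᵢ ln pᵢ term (working shown to 6 dp, full precision carried): 0.064×(-2.748872)=-0.175928, 0.096×(-2.343407)=-0.224967, 0.372×(-0.988861)=-0.367856, 0.149×(-1.903809)=-0.283668, 0.239×(-1.431292)=-0.342079, 0.016×(-4.135167)=-0.066163, 0.027×(-3.611918)=-0.097522, 0.037×(-3.296837)=-0.121983.
Sum = -1.680165, so H' = 1.6802.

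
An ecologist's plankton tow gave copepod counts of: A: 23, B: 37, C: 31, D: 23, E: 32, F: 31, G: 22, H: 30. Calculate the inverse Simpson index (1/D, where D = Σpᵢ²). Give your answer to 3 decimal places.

Total N = 23+37+31+23+32+31+22+30 = 229, so the proportions are 0.1004367, 0.1615721, 0.1353712, 0.1004367, 0.139738, 0.1353712, 0.0960699, 0.1310044 (working shown to 7 dp, full precision carried).
D = 0.1004367² + 0.1615721² + 0.1353712² + 0.1004367² + 0.139738² + 0.1353712² + 0.0960699² + 0.1310044² = 0.0100875 + 0.0261055 + 0.0183254 + 0.0100875 + 0.0195267 + 0.0183254 + 0.0092294 + 0.0171621 = 0.1288496.
So 1/D = 7.76099, i.e. 7.761 to 3 decimal places.

7.761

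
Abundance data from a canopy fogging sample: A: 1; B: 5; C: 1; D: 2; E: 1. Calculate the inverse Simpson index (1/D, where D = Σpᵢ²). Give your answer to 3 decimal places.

Total N = 1+5+1+2+1 = 10, so the proportions are 0.1, 0.5, 0.1, 0.2, 0.1 (working shown to 6 dp, full precision carried).
D = 0.1² + 0.5² + 0.1² + 0.2² + 0.1² = 0.010000 + 0.250000 + 0.010000 + 0.040000 + 0.010000 = 0.320000.
So 1/D = 3.12500, i.e. 3.125 to 3 decimal places.

3.125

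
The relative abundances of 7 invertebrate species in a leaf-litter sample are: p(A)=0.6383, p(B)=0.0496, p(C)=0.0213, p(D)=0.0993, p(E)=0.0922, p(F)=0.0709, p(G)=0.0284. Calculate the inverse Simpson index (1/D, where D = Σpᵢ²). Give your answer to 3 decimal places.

D = 0.6383² + 0.0496² + 0.0213² + 0.0993² + 0.0922² + 0.0709² + 0.0284² = 0.407427 + 0.002460 + 0.000454 + 0.009860 + 0.008501 + 0.005027 + 0.000807 = 0.434535 (working shown to 6 dp, full precision carried).
So 1/D = 2.30131, i.e. 2.301 to 3 decimal places.

2.301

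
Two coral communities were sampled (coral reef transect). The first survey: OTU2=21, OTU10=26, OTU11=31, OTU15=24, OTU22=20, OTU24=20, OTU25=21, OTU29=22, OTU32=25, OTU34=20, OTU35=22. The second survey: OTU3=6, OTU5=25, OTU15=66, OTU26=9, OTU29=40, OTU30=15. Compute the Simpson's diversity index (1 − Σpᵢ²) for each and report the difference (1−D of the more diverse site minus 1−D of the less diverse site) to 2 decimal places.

0.17

The first survey: N=252, proportions 0.0833, 0.1032, 0.123, 0.0952, 0.0794, 0.0794, 0.0833, 0.0873, 0.0992, 0.0794, 0.0873, giving 1−D = 0.9073 (working shown to 4 dp, full precision carried).
The second survey: N=161, proportions 0.0373, 0.1553, 0.4099, 0.0559, 0.2484, 0.0932, giving 1−D = 0.7329.
Difference = |0.9073 − 0.7329| = 0.1744, i.e. 0.17 to 2 decimal places.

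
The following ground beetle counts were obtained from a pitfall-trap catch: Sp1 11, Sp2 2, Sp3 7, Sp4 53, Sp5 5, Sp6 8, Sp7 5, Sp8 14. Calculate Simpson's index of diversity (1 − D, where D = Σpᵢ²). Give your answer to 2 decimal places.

Total N = 11+2+7+53+5+8+5+14 = 105, so the proportions are 0.1048, 0.019, 0.0667, 0.5048, 0.0476, 0.0762, 0.0476, 0.1333 (working shown to 4 dp, full precision carried).
D = 0.1048² + 0.019² + 0.0667² + 0.5048² + 0.0476² + 0.0762² + 0.0476² + 0.1333² = 0.0110 + 0.0004 + 0.0044 + 0.2548 + 0.0023 + 0.0058 + 0.0023 + 0.0178 = 0.2987.
So 1 − D = 0.7013, i.e. 0.70 to 2 decimal places.

0.70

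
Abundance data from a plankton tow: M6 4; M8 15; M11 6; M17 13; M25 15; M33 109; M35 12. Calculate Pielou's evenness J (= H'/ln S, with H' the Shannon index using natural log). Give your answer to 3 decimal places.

Total N = 4+15+6+13+15+109+12 = 174, so the proportions are 0.02299, 0.08621, 0.03448, 0.07471, 0.08621, 0.62644, 0.06897 (working shown to 5 dp, full precision carried).
H' = −Σ pᵢ ln pᵢ = −((-0.08673) + (-0.21129) + (-0.11611) + (-0.19381) + (-0.21129) + (-0.29299) + (-0.18442)) = 1.29666.
With S = 7 species, ln S = 1.94591, so J = 1.29666/1.94591 = 0.66635, i.e. 0.666 to 3 decimal places.

0.666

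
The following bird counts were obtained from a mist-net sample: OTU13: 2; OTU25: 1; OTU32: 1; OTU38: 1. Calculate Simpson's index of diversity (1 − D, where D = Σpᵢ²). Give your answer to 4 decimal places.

0.7200

Total N = 2+1+1+1 = 5, so the proportions are 0.4, 0.2, 0.2, 0.2 (working shown to 6 dp, full precision carried).
D = 0.4² + 0.2² + 0.2² + 0.2² = 0.160000 + 0.040000 + 0.040000 + 0.040000 = 0.280000.
So 1 − D = 0.720000, i.e. 0.7200 to 4 decimal places.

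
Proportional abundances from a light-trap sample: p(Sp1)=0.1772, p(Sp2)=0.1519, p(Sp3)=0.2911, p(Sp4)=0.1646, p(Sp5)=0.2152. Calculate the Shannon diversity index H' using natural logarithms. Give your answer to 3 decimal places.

1.580

Each pᵢ ln pᵢ term (working shown to 5 dp, full precision carried): 0.1772×(-1.73048)=-0.30664, 0.1519×(-1.88453)=-0.28626, 0.2911×(-1.23409)=-0.35924, 0.1646×(-1.80424)=-0.29698, 0.2152×(-1.53619)=-0.33059.
Sum = -1.57971, so H' = 1.580.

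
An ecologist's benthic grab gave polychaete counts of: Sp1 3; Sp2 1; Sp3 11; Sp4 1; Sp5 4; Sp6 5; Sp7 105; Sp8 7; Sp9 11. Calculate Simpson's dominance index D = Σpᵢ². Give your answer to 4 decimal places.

Total N = 3+1+11+1+4+5+105+7+11 = 148, so the proportions are 0.02027, 0.006757, 0.074324, 0.006757, 0.027027, 0.033784, 0.709459, 0.047297, 0.074324 (working shown to 6 dp, full precision carried).
D = 0.02027² + 0.006757² + 0.074324² + 0.006757² + 0.027027² + 0.033784² + 0.709459² + 0.047297² + 0.074324² = 0.000411 + 0.000046 + 0.005524 + 0.000046 + 0.000730 + 0.001141 + 0.503333 + 0.002237 + 0.005524 = 0.518992.
To 4 decimal places, D = 0.5190.

0.5190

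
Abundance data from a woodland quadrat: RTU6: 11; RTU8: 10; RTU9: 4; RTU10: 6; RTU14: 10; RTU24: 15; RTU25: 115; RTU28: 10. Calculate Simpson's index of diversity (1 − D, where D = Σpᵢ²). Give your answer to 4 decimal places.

Total N = 11+10+4+6+10+15+115+10 = 181, so the proportions are 0.060773, 0.055249, 0.022099, 0.033149, 0.055249, 0.082873, 0.635359, 0.055249 (working shown to 6 dp, full precision carried).
D = 0.060773² + 0.055249² + 0.022099² + 0.033149² + 0.055249² + 0.082873² + 0.635359² + 0.055249² = 0.003693 + 0.003052 + 0.000488 + 0.001099 + 0.003052 + 0.006868 + 0.403681 + 0.003052 = 0.424987.
So 1 − D = 0.575013, i.e. 0.5750 to 4 decimal places.

0.5750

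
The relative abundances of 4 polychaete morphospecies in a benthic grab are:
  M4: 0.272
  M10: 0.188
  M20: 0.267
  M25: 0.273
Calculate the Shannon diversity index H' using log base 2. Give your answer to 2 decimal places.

1.98

Each pᵢ log₂ pᵢ term (working shown to 4 dp, full precision carried): 0.272×(-1.8783)=-0.5109, 0.188×(-2.4112)=-0.4533, 0.267×(-1.9051)=-0.5087, 0.273×(-1.8730)=-0.5113.
Sum = -1.9842, so H' = 1.98.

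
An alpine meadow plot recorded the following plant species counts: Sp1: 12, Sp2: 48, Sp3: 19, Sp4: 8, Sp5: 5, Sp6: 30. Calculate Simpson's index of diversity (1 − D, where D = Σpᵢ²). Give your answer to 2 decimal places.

Total N = 12+48+19+8+5+30 = 122, so the proportions are 0.0984, 0.3934, 0.1557, 0.0656, 0.041, 0.2459 (working shown to 4 dp, full precision carried).
D = 0.0984² + 0.3934² + 0.1557² + 0.0656² + 0.041² + 0.2459² = 0.0097 + 0.1548 + 0.0243 + 0.0043 + 0.0017 + 0.0605 = 0.2552.
So 1 − D = 0.7448, i.e. 0.74 to 2 decimal places.

0.74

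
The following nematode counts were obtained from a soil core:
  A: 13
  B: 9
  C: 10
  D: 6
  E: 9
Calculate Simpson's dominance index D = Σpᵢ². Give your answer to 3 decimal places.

0.211

Total N = 13+9+10+6+9 = 47, so the proportions are 0.2766, 0.19149, 0.21277, 0.12766, 0.19149 (working shown to 5 dp, full precision carried).
D = 0.2766² + 0.19149² + 0.21277² + 0.12766² + 0.19149² = 0.07651 + 0.03667 + 0.04527 + 0.01630 + 0.03667 = 0.21141.
To 3 decimal places, D = 0.211.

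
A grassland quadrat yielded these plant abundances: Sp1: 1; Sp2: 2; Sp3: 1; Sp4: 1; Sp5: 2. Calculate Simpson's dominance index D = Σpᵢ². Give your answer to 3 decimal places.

0.224

Total N = 1+2+1+1+2 = 7, so the proportions are 0.14286, 0.28571, 0.14286, 0.14286, 0.28571 (working shown to 5 dp, full precision carried).
D = 0.14286² + 0.28571² + 0.14286² + 0.14286² + 0.28571² = 0.02041 + 0.08163 + 0.02041 + 0.02041 + 0.08163 = 0.22449.
To 3 decimal places, D = 0.224.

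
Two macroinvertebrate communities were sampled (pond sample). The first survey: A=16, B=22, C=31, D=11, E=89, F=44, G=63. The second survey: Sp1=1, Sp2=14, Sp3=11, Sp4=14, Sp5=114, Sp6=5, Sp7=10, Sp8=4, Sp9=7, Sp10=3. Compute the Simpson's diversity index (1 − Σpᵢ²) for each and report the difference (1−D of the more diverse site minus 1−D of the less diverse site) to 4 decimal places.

0.2039

The first survey: N=276, proportions 0.057971, 0.07971, 0.112319, 0.039855, 0.322464, 0.15942, 0.228261, giving 1−D = 0.794581 (working shown to 6 dp, full precision carried).
The second survey: N=183, proportions 0.005464, 0.076503, 0.060109, 0.076503, 0.622951, 0.027322, 0.054645, 0.021858, 0.038251, 0.016393, giving 1−D = 0.590642.
Difference = |0.794581 − 0.590642| = 0.203939, i.e. 0.2039 to 4 decimal places.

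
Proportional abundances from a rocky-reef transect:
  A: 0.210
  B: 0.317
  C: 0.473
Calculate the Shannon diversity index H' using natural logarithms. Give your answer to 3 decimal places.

1.046

Each pᵢ ln pᵢ term (working shown to 5 dp, full precision carried): 0.21×(-1.56065)=-0.32774, 0.317×(-1.14885)=-0.36419, 0.473×(-0.74866)=-0.35412.
Sum = -1.04604, so H' = 1.046.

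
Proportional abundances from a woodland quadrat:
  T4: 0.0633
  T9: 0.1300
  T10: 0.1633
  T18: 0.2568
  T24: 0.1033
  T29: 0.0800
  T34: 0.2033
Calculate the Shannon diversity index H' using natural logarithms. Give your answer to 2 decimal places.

1.85

Each pᵢ ln pᵢ term (working shown to 4 dp, full precision carried): 0.0633×(-2.7599)=-0.1747, 0.13×(-2.0402)=-0.2652, 0.1633×(-1.8122)=-0.2959, 0.2568×(-1.3595)=-0.3491, 0.1033×(-2.2701)=-0.2345, 0.08×(-2.5257)=-0.2021, 0.2033×(-1.5931)=-0.3239.
Sum = -1.8454, so H' = 1.85.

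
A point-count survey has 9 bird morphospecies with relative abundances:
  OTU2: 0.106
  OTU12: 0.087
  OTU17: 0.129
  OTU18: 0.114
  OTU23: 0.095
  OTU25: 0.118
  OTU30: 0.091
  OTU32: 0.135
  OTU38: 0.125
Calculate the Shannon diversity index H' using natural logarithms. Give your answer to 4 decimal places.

Each pᵢ ln pᵢ term (working shown to 6 dp, full precision carried): 0.106×(-2.244316)=-0.237898, 0.087×(-2.441847)=-0.212441, 0.129×(-2.047943)=-0.264185, 0.114×(-2.171557)=-0.247557, 0.095×(-2.353878)=-0.223618, 0.118×(-2.137071)=-0.252174, 0.091×(-2.396896)=-0.218118, 0.135×(-2.002481)=-0.270335, 0.125×(-2.079442)=-0.259930.
Sum = -2.186256, so H' = 2.1863.

2.1863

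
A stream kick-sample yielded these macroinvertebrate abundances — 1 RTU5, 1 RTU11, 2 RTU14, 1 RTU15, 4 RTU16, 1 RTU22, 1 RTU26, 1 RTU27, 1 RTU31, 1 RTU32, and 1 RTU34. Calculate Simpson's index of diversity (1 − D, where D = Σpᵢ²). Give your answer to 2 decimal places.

0.87

Total N = 1+1+2+1+4+1+1+1+1+1+1 = 15, so the proportions are 0.0667, 0.0667, 0.1333, 0.0667, 0.2667, 0.0667, 0.0667, 0.0667, 0.0667, 0.0667, 0.0667 (working shown to 4 dp, full precision carried).
D = 0.0667² + 0.0667² + 0.1333² + 0.0667² + 0.2667² + 0.0667² + 0.0667² + 0.0667² + 0.0667² + 0.0667² + 0.0667² = 0.0044 + 0.0044 + 0.0178 + 0.0044 + 0.0711 + 0.0044 + 0.0044 + 0.0044 + 0.0044 + 0.0044 + 0.0044 = 0.1289.
So 1 − D = 0.8711, i.e. 0.87 to 2 decimal places.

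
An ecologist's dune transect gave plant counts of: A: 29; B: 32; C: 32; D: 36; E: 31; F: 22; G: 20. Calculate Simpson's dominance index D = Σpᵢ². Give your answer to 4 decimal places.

Total N = 29+32+32+36+31+22+20 = 202, so the proportions are 0.143564, 0.158416, 0.158416, 0.178218, 0.153465, 0.108911, 0.09901 (working shown to 6 dp, full precision carried).
D = 0.143564² + 0.158416² + 0.158416² + 0.178218² + 0.153465² + 0.108911² + 0.09901² = 0.020611 + 0.025096 + 0.025096 + 0.031762 + 0.023552 + 0.011862 + 0.009803 = 0.147780.
To 4 decimal places, D = 0.1478.

0.1478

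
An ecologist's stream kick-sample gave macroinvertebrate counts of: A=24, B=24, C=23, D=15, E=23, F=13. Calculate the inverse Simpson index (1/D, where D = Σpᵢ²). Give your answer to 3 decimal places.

5.716

Total N = 24+24+23+15+23+13 = 122, so the proportions are 0.1967213, 0.1967213, 0.1885246, 0.1229508, 0.1885246, 0.1065574 (working shown to 7 dp, full precision carried).
D = 0.1967213² + 0.1967213² + 0.1885246² + 0.1229508² + 0.1885246² + 0.1065574² = 0.0386993 + 0.0386993 + 0.0355415 + 0.0151169 + 0.0355415 + 0.0113545 = 0.1749530.
So 1/D = 5.71582, i.e. 5.716 to 3 decimal places.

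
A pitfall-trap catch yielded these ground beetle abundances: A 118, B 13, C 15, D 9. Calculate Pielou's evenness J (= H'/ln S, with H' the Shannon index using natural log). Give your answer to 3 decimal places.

Total N = 118+13+15+9 = 155, so the proportions are 0.76129, 0.08387, 0.09677, 0.05806 (working shown to 5 dp, full precision carried).
H' = −Σ pᵢ ln pᵢ = −((-0.20763) + (-0.20787) + (-0.22600) + (-0.16526)) = 0.80677.
With S = 4 species, ln S = 1.38629, so J = 0.80677/1.38629 = 0.58196, i.e. 0.582 to 3 decimal places.

0.582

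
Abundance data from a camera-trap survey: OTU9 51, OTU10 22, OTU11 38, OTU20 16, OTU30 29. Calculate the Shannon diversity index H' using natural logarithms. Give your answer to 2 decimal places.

Total N = 51+22+38+16+29 = 156, so the proportions are 0.3269, 0.141, 0.2436, 0.1026, 0.1859 (working shown to 4 dp, full precision carried).
Each pᵢ ln pᵢ term: 0.3269×(-1.1180)=-0.3655, 0.141×(-1.9588)=-0.2762, 0.2436×(-1.4123)=-0.3440, 0.1026×(-2.2773)=-0.2336, 0.1859×(-1.6826)=-0.3128.
Sum = -1.5321, so H' = 1.53.

1.53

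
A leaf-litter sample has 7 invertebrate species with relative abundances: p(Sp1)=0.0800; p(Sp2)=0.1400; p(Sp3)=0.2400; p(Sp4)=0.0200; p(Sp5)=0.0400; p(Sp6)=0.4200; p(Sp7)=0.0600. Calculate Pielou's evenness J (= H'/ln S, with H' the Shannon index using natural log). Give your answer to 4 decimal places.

H' = −Σ pᵢ ln pᵢ = −((-0.202058) + (-0.275256) + (-0.342508) + (-0.078240) + (-0.128755) + (-0.364350) + (-0.168805)) = 1.559972 (working shown to 6 dp, full precision carried).
With S = 7 species, ln S = 1.945910, so J = 1.559972/1.945910 = 0.801667, i.e. 0.8017 to 4 decimal places.

0.8017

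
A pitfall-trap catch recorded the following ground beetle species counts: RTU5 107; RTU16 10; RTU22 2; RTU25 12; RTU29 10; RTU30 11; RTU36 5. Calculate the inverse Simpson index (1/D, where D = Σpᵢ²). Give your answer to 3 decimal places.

Total N = 107+10+2+12+10+11+5 = 157, so the proportions are 0.681529, 0.063694, 0.012739, 0.076433, 0.063694, 0.070064, 0.031847 (working shown to 6 dp, full precision carried).
D = 0.681529² + 0.063694² + 0.012739² + 0.076433² + 0.063694² + 0.070064² + 0.031847² = 0.464481 + 0.004057 + 0.000162 + 0.005842 + 0.004057 + 0.004909 + 0.001014 = 0.484523.
So 1/D = 2.06389, i.e. 2.064 to 3 decimal places.

2.064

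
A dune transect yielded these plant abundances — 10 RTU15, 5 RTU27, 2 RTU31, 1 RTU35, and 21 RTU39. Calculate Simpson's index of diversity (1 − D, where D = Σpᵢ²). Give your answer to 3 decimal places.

Total N = 10+5+2+1+21 = 39, so the proportions are 0.25641, 0.12821, 0.05128, 0.02564, 0.53846 (working shown to 5 dp, full precision carried).
D = 0.25641² + 0.12821² + 0.05128² + 0.02564² + 0.53846² = 0.06575 + 0.01644 + 0.00263 + 0.00066 + 0.28994 = 0.37541.
So 1 − D = 0.62459, i.e. 0.625 to 3 decimal places.

0.625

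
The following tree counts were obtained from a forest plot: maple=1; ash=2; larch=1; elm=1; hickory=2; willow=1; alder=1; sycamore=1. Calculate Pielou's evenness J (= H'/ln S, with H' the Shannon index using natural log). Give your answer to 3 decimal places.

0.974

Total N = 1+2+1+1+2+1+1+1 = 10, so the proportions are 0.1, 0.2, 0.1, 0.1, 0.2, 0.1, 0.1, 0.1 (working shown to 5 dp, full precision carried).
H' = −Σ pᵢ ln pᵢ = −((-0.23026) + (-0.32189) + (-0.23026) + (-0.23026) + (-0.32189) + (-0.23026) + (-0.23026) + (-0.23026)) = 2.02533.
With S = 8 species, ln S = 2.07944, so J = 2.02533/2.07944 = 0.97398, i.e. 0.974 to 3 decimal places.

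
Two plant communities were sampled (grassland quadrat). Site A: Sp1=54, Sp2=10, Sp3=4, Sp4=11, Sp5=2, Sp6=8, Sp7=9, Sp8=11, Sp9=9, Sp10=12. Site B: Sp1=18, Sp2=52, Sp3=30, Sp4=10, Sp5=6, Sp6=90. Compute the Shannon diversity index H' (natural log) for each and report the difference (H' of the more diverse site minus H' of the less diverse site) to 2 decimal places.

Site A: N=130, proportions 0.4154, 0.0769, 0.0308, 0.0846, 0.0154, 0.0615, 0.0692, 0.0846, 0.0692, 0.0923, giving H' = 1.9128 (working shown to 4 dp, full precision carried).
Site B: N=206, proportions 0.0874, 0.2524, 0.1456, 0.0485, 0.0291, 0.4369, giving H' = 1.4527.
Difference = |1.9128 − 1.4527| = 0.4601, i.e. 0.46 to 2 decimal places.

0.46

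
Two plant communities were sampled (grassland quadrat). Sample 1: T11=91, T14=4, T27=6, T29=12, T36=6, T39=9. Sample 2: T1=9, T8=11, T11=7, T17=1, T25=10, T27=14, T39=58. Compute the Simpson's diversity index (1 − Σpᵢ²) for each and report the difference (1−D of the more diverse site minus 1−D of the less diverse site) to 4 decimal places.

0.2012

Sample 1: N=128, proportions 0.710938, 0.03125, 0.046875, 0.09375, 0.046875, 0.070312, giving 1−D = 0.475464 (working shown to 6 dp, full precision carried).
Sample 2: N=110, proportions 0.081818, 0.1, 0.063636, 0.009091, 0.090909, 0.127273, 0.527273, giving 1−D = 0.676694.
Difference = |0.475464 − 0.676694| = 0.201230, i.e. 0.2012 to 4 decimal places.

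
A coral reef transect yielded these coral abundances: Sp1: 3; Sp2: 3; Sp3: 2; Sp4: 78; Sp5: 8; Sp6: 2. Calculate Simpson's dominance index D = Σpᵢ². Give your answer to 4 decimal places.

0.6699

Total N = 3+3+2+78+8+2 = 96, so the proportions are 0.03125, 0.03125, 0.020833, 0.8125, 0.083333, 0.020833 (working shown to 6 dp, full precision carried).
D = 0.03125² + 0.03125² + 0.020833² + 0.8125² + 0.083333² + 0.020833² = 0.000977 + 0.000977 + 0.000434 + 0.660156 + 0.006944 + 0.000434 = 0.669922.
To 4 decimal places, D = 0.6699.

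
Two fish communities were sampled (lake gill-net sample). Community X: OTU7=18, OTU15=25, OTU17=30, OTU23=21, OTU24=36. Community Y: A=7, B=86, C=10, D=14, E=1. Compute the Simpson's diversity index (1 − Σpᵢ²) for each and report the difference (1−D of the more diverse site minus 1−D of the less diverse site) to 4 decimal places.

0.3438

Community X: N=130, proportions 0.138462, 0.192308, 0.230769, 0.161538, 0.276923, giving 1−D = 0.787811 (working shown to 6 dp, full precision carried).
Community Y: N=118, proportions 0.059322, 0.728814, 0.084746, 0.118644, 0.008475, giving 1−D = 0.443982.
Difference = |0.787811 − 0.443982| = 0.343829, i.e. 0.3438 to 4 decimal places.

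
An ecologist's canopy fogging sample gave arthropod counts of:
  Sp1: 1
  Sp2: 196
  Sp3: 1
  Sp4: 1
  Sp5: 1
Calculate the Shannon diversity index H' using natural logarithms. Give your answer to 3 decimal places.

0.126

Total N = 1+196+1+1+1 = 200, so the proportions are 0.005, 0.98, 0.005, 0.005, 0.005 (working shown to 5 dp, full precision carried).
Each pᵢ ln pᵢ term: 0.005×(-5.29832)=-0.02649, 0.98×(-0.02020)=-0.01980, 0.005×(-5.29832)=-0.02649, 0.005×(-5.29832)=-0.02649, 0.005×(-5.29832)=-0.02649.
Sum = -0.12577, so H' = 0.126.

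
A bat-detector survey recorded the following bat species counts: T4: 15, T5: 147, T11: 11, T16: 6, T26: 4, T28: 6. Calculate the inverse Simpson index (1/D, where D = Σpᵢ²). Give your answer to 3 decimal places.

Total N = 15+147+11+6+4+6 = 189, so the proportions are 0.079365, 0.777778, 0.058201, 0.031746, 0.021164, 0.031746 (working shown to 6 dp, full precision carried).
D = 0.079365² + 0.777778² + 0.058201² + 0.031746² + 0.021164² + 0.031746² = 0.006299 + 0.604938 + 0.003387 + 0.001008 + 0.000448 + 0.001008 = 0.617088.
So 1/D = 1.62051, i.e. 1.621 to 3 decimal places.

1.621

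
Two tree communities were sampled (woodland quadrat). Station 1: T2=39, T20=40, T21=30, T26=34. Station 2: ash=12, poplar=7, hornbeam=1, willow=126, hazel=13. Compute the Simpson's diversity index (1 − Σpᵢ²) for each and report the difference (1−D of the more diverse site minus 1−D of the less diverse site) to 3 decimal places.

Station 1: N=143, proportions 0.27273, 0.27972, 0.20979, 0.23776, giving 1−D = 0.74683 (working shown to 5 dp, full precision carried).
Station 2: N=159, proportions 0.07547, 0.04403, 0.00629, 0.79245, 0.08176, giving 1−D = 0.35766.
Difference = |0.74683 − 0.35766| = 0.38917, i.e. 0.389 to 3 decimal places.

0.389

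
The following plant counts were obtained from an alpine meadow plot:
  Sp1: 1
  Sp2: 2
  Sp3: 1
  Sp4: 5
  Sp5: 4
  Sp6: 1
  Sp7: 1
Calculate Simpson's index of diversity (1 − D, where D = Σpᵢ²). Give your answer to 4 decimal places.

0.7822

Total N = 1+2+1+5+4+1+1 = 15, so the proportions are 0.066667, 0.133333, 0.066667, 0.333333, 0.266667, 0.066667, 0.066667 (working shown to 6 dp, full precision carried).
D = 0.066667² + 0.133333² + 0.066667² + 0.333333² + 0.266667² + 0.066667² + 0.066667² = 0.004444 + 0.017778 + 0.004444 + 0.111111 + 0.071111 + 0.004444 + 0.004444 = 0.217778.
So 1 − D = 0.782222, i.e. 0.7822 to 4 decimal places.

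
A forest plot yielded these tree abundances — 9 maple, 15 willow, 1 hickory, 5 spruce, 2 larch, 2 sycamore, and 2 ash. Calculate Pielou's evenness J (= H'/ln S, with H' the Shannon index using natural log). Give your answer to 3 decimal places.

Total N = 9+15+1+5+2+2+2 = 36, so the proportions are 0.25, 0.41667, 0.02778, 0.13889, 0.05556, 0.05556, 0.05556 (working shown to 5 dp, full precision carried).
H' = −Σ pᵢ ln pᵢ = −((-0.34657) + (-0.36478) + (-0.09954) + (-0.27418) + (-0.16058) + (-0.16058) + (-0.16058)) = 1.56680.
With S = 7 species, ln S = 1.94591, so J = 1.56680/1.94591 = 0.80518, i.e. 0.805 to 3 decimal places.

0.805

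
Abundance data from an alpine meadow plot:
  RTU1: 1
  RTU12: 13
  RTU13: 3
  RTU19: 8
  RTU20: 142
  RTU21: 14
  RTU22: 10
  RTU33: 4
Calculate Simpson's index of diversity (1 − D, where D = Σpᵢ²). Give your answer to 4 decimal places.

0.4551

Total N = 1+13+3+8+142+14+10+4 = 195, so the proportions are 0.005128, 0.066667, 0.015385, 0.041026, 0.728205, 0.071795, 0.051282, 0.020513 (working shown to 6 dp, full precision carried).
D = 0.005128² + 0.066667² + 0.015385² + 0.041026² + 0.728205² + 0.071795² + 0.051282² + 0.020513² = 0.000026 + 0.004444 + 0.000237 + 0.001683 + 0.530283 + 0.005155 + 0.002630 + 0.000421 = 0.544878.
So 1 − D = 0.455122, i.e. 0.4551 to 4 decimal places.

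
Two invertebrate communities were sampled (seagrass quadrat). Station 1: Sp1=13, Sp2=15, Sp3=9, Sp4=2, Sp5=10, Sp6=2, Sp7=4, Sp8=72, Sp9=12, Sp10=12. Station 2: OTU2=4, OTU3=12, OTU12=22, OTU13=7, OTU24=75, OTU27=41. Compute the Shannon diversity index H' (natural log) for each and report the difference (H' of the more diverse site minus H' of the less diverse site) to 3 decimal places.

0.357

Station 1: N=151, proportions 0.08609, 0.09934, 0.0596, 0.01325, 0.06623, 0.01325, 0.02649, 0.47682, 0.07947, 0.07947, giving H' = 1.75475 (working shown to 5 dp, full precision carried).
Station 2: N=161, proportions 0.02484, 0.07453, 0.13665, 0.04348, 0.46584, 0.25466, giving H' = 1.39782.
Difference = |1.75475 − 1.39782| = 0.35693, i.e. 0.357 to 3 decimal places.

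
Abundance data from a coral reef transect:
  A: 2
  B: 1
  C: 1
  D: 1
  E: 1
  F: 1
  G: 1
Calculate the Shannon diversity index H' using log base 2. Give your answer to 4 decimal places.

2.7500

Total N = 2+1+1+1+1+1+1 = 8, so the proportions are 0.25, 0.125, 0.125, 0.125, 0.125, 0.125, 0.125 (working shown to 6 dp, full precision carried).
Each pᵢ log₂ pᵢ term: 0.25×(-2.000000)=-0.500000, 0.125×(-3.000000)=-0.375000, 0.125×(-3.000000)=-0.375000, 0.125×(-3.000000)=-0.375000, 0.125×(-3.000000)=-0.375000, 0.125×(-3.000000)=-0.375000, 0.125×(-3.000000)=-0.375000.
Sum = -2.750000, so H' = 2.7500.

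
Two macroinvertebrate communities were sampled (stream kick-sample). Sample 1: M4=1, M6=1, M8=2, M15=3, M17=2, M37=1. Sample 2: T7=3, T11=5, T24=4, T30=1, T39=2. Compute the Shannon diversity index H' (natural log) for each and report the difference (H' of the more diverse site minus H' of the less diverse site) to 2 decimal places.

Sample 1: N=10, proportions 0.1, 0.1, 0.2, 0.3, 0.2, 0.1, giving H' = 1.69574 (working shown to 5 dp, full precision carried).
Sample 2: N=15, proportions 0.2, 0.33333, 0.26667, 0.06667, 0.13333, giving H' = 1.48975.
Difference = |1.69574 − 1.48975| = 0.20599, i.e. 0.21 to 2 decimal places.

0.21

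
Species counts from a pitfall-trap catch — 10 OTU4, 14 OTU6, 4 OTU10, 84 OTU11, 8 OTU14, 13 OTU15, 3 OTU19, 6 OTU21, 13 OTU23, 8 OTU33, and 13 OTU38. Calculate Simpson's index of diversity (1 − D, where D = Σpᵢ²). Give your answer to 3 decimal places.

Total N = 10+14+4+84+8+13+3+6+13+8+13 = 176, so the proportions are 0.05682, 0.07955, 0.02273, 0.47727, 0.04545, 0.07386, 0.01705, 0.03409, 0.07386, 0.04545, 0.07386 (working shown to 5 dp, full precision carried).
D = 0.05682² + 0.07955² + 0.02273² + 0.47727² + 0.04545² + 0.07386² + 0.01705² + 0.03409² + 0.07386² + 0.04545² + 0.07386² = 0.00323 + 0.00633 + 0.00052 + 0.22779 + 0.00207 + 0.00546 + 0.00029 + 0.00116 + 0.00546 + 0.00207 + 0.00546 = 0.25981.
So 1 − D = 0.74019, i.e. 0.740 to 3 decimal places.

0.740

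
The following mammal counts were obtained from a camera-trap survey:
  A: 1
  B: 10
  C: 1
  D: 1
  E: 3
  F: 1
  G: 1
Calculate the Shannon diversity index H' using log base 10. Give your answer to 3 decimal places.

0.620

Total N = 1+10+1+1+3+1+1 = 18, so the proportions are 0.05556, 0.55556, 0.05556, 0.05556, 0.16667, 0.05556, 0.05556 (working shown to 5 dp, full precision carried).
Each pᵢ log₁₀ pᵢ term: 0.05556×(-1.25527)=-0.06974, 0.55556×(-0.25527)=-0.14182, 0.05556×(-1.25527)=-0.06974, 0.05556×(-1.25527)=-0.06974, 0.16667×(-0.77815)=-0.12969, 0.05556×(-1.25527)=-0.06974, 0.05556×(-1.25527)=-0.06974.
Sum = -0.62020, so H' = 0.620.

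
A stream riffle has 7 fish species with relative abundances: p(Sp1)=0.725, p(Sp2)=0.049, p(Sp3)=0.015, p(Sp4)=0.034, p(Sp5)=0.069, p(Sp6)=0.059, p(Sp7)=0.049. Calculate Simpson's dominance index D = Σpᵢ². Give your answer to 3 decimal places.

D = 0.725² + 0.049² + 0.015² + 0.034² + 0.069² + 0.059² + 0.049² = 0.52563 + 0.00240 + 0.00022 + 0.00116 + 0.00476 + 0.00348 + 0.00240 = 0.54005 (working shown to 5 dp, full precision carried).
To 3 decimal places, D = 0.540.

0.540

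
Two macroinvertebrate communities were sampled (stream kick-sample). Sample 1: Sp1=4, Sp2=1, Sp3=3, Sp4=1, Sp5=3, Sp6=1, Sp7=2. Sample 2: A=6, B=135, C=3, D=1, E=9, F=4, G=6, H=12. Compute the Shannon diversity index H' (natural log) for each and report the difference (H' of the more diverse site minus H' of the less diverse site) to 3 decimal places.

Sample 1: N=15, proportions 0.266667, 0.066667, 0.2, 0.066667, 0.2, 0.066667, 0.133333, giving H' = 1.806507 (working shown to 6 dp, full precision carried).
Sample 2: N=176, proportions 0.034091, 0.767045, 0.017045, 0.005682, 0.051136, 0.022727, 0.034091, 0.068182, giving H' = 0.953733.
Difference = |1.806507 − 0.953733| = 0.852774, i.e. 0.853 to 3 decimal places.

0.853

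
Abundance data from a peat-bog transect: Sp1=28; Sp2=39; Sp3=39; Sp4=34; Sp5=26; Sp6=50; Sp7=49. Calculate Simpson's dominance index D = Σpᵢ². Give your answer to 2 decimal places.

0.15

Total N = 28+39+39+34+26+50+49 = 265, so the proportions are 0.1057, 0.1472, 0.1472, 0.1283, 0.0981, 0.1887, 0.1849 (working shown to 4 dp, full precision carried).
D = 0.1057² + 0.1472² + 0.1472² + 0.1283² + 0.0981² + 0.1887² + 0.1849² = 0.0112 + 0.0217 + 0.0217 + 0.0165 + 0.0096 + 0.0356 + 0.0342 = 0.1504.
To 2 decimal places, D = 0.15.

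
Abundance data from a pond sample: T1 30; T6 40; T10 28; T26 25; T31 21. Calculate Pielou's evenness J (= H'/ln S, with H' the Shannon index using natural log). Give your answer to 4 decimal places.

Total N = 30+40+28+25+21 = 144, so the proportions are 0.208333, 0.277778, 0.194444, 0.173611, 0.145833 (working shown to 6 dp, full precision carried).
H' = −Σ pᵢ ln pᵢ = −((-0.326795) + (-0.355815) + (-0.318424) + (-0.303982) + (-0.280772)) = 1.585788.
With S = 5 species, ln S = 1.609438, so J = 1.585788/1.609438 = 0.985305, i.e. 0.9853 to 4 decimal places.

0.9853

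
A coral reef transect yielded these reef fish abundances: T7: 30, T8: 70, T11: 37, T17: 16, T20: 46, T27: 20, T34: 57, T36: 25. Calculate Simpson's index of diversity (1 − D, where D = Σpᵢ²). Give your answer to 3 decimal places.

0.848

Total N = 30+70+37+16+46+20+57+25 = 301, so the proportions are 0.09967, 0.23256, 0.12292, 0.05316, 0.15282, 0.06645, 0.18937, 0.08306 (working shown to 5 dp, full precision carried).
D = 0.09967² + 0.23256² + 0.12292² + 0.05316² + 0.15282² + 0.06645² + 0.18937² + 0.08306² = 0.00993 + 0.05408 + 0.01511 + 0.00283 + 0.02336 + 0.00441 + 0.03586 + 0.00690 = 0.15248.
So 1 − D = 0.84752, i.e. 0.848 to 3 decimal places.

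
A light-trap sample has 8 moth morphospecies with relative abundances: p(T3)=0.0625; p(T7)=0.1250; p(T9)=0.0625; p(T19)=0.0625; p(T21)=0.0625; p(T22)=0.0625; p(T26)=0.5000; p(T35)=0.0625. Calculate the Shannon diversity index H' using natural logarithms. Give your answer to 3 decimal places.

1.646

Each pᵢ ln pᵢ term (working shown to 5 dp, full precision carried): 0.0625×(-2.77259)=-0.17329, 0.125×(-2.07944)=-0.25993, 0.0625×(-2.77259)=-0.17329, 0.0625×(-2.77259)=-0.17329, 0.0625×(-2.77259)=-0.17329, 0.0625×(-2.77259)=-0.17329, 0.5×(-0.69315)=-0.34657, 0.0625×(-2.77259)=-0.17329.
Sum = -1.64622, so H' = 1.646.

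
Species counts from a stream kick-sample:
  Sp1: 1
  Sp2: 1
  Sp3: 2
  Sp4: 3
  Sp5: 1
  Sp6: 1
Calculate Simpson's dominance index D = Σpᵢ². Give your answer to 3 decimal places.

0.210

Total N = 1+1+2+3+1+1 = 9, so the proportions are 0.11111, 0.11111, 0.22222, 0.33333, 0.11111, 0.11111 (working shown to 5 dp, full precision carried).
D = 0.11111² + 0.11111² + 0.22222² + 0.33333² + 0.11111² + 0.11111² = 0.01235 + 0.01235 + 0.04938 + 0.11111 + 0.01235 + 0.01235 = 0.20988.
To 3 decimal places, D = 0.210.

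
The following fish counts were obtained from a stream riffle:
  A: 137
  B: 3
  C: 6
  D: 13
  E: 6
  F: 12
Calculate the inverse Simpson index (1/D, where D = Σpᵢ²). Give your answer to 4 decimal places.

1.6349

Total N = 137+3+6+13+6+12 = 177, so the proportions are 0.7740113, 0.0169492, 0.0338983, 0.0734463, 0.0338983, 0.0677966 (working shown to 7 dp, full precision carried).
D = 0.7740113² + 0.0169492² + 0.0338983² + 0.0734463² + 0.0338983² + 0.0677966² = 0.5990935 + 0.0002873 + 0.0011491 + 0.0053944 + 0.0011491 + 0.0045964 = 0.6116697.
So 1/D = 1.634869, i.e. 1.6349 to 4 decimal places.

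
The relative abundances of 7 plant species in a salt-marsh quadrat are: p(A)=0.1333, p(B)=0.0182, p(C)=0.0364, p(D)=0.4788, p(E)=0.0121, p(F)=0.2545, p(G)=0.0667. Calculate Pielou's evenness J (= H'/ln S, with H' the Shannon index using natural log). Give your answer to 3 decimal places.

H' = −Σ pᵢ ln pᵢ = −((-0.26862) + (-0.07292) + (-0.12060) + (-0.35262) + (-0.05342) + (-0.34827) + (-0.18059)) = 1.39704 (working shown to 5 dp, full precision carried).
With S = 7 species, ln S = 1.94591, so J = 1.39704/1.94591 = 0.71794, i.e. 0.718 to 3 decimal places.

0.718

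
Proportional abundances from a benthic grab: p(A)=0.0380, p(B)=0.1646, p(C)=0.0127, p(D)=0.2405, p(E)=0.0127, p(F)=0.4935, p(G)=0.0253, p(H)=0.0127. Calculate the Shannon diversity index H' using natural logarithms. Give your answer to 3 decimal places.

1.372

Each pᵢ ln pᵢ term (working shown to 5 dp, full precision carried): 0.038×(-3.27017)=-0.12427, 0.1646×(-1.80424)=-0.29698, 0.0127×(-4.36615)=-0.05545, 0.2405×(-1.42504)=-0.34272, 0.0127×(-4.36615)=-0.05545, 0.4935×(-0.70623)=-0.34853, 0.0253×(-3.67695)=-0.09303, 0.0127×(-4.36615)=-0.05545.
Sum = -1.37187, so H' = 1.372.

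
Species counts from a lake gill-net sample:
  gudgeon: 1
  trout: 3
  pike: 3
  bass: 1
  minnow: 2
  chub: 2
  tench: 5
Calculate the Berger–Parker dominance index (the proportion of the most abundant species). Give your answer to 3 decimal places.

0.294

Total N = 1+3+3+1+2+2+5 = 17, so the proportions are 0.05882, 0.17647, 0.17647, 0.05882, 0.11765, 0.11765, 0.29412 (working shown to 5 dp, full precision carried).
The largest proportion is 0.29412, i.e. d = 0.294 to 3 decimal places.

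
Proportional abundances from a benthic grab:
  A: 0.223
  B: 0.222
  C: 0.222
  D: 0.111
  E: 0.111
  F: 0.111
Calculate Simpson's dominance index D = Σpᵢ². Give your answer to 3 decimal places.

0.185

D = 0.223² + 0.222² + 0.222² + 0.111² + 0.111² + 0.111² = 0.04973 + 0.04928 + 0.04928 + 0.01232 + 0.01232 + 0.01232 = 0.18526 (working shown to 5 dp, full precision carried).
To 3 decimal places, D = 0.185.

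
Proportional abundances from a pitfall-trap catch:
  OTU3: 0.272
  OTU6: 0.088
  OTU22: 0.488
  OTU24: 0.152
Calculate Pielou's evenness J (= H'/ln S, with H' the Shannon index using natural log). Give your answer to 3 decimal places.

0.869

H' = −Σ pᵢ ln pᵢ = −((-0.35413) + (-0.21388) + (-0.35011) + (-0.28635)) = 1.20447 (working shown to 5 dp, full precision carried).
With S = 4 species, ln S = 1.38629, so J = 1.20447/1.38629 = 0.86884, i.e. 0.869 to 3 decimal places.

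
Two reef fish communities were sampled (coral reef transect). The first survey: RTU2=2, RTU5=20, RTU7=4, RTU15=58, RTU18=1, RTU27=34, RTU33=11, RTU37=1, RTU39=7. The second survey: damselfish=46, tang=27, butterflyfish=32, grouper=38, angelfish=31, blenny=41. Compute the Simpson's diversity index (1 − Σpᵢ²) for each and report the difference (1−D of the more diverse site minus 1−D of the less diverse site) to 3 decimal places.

0.096

The first survey: N=138, proportions 0.01449, 0.14493, 0.02899, 0.42029, 0.00725, 0.24638, 0.07971, 0.00725, 0.05072, giving 1−D = 0.73157 (working shown to 5 dp, full precision carried).
The second survey: N=215, proportions 0.21395, 0.12558, 0.14884, 0.17674, 0.14419, 0.1907, giving 1−D = 0.82791.
Difference = |0.73157 − 0.82791| = 0.09634, i.e. 0.096 to 3 decimal places.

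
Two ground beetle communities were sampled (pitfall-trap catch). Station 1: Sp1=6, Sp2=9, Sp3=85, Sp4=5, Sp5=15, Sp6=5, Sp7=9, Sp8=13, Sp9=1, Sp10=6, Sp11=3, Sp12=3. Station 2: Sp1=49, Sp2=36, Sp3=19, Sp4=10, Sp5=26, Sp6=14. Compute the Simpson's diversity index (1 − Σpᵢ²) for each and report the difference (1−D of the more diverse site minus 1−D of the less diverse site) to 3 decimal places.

Station 1: N=160, proportions 0.0375, 0.05625, 0.53125, 0.03125, 0.09375, 0.03125, 0.05625, 0.08125, 0.00625, 0.0375, 0.01875, 0.01875, giving 1−D = 0.69055 (working shown to 5 dp, full precision carried).
Station 2: N=154, proportions 0.31818, 0.23377, 0.12338, 0.06494, 0.16883, 0.09091, giving 1−D = 0.78791.
Difference = |0.69055 − 0.78791| = 0.09736, i.e. 0.097 to 3 decimal places.

0.097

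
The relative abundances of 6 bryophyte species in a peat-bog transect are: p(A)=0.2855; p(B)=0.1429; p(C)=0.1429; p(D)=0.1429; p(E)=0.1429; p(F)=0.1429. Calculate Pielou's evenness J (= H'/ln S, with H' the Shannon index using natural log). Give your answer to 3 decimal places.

H' = −Σ pᵢ ln pᵢ = −((-0.35788) + (-0.27803) + (-0.27803) + (-0.27803) + (-0.27803) + (-0.27803)) = 1.74802 (working shown to 5 dp, full precision carried).
With S = 6 species, ln S = 1.79176, so J = 1.74802/1.79176 = 0.97559, i.e. 0.976 to 3 decimal places.

0.976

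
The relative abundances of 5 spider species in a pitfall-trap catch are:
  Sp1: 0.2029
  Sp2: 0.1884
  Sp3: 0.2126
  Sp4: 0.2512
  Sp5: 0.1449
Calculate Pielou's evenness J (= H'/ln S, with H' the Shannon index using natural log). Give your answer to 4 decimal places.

H' = −Σ pᵢ ln pᵢ = −((-0.323634) + (-0.314475) + (-0.329178) + (-0.347034) + (-0.279905)) = 1.594226 (working shown to 6 dp, full precision carried).
With S = 5 species, ln S = 1.609438, so J = 1.594226/1.609438 = 0.990548, i.e. 0.9905 to 4 decimal places.

0.9905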